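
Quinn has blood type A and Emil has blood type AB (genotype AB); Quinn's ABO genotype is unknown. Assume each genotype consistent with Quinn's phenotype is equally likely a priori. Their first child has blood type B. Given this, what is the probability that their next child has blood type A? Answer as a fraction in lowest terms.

1/2

Possible genotypes: Quinn ∈ {AA, AO}; Emil ∈ {AB}.
Weight each parental genotype pair by prior × P(type-B child):
  AO × AB: posterior weight 1; P(next child type A) = 1/2.
Weighted sum = 1/2.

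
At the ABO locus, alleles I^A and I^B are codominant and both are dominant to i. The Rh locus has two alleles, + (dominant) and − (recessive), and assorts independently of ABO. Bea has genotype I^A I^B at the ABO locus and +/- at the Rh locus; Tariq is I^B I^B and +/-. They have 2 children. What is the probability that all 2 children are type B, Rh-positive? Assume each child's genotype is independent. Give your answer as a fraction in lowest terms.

ABO cross I^A I^B × I^B I^B → 1/2 B, 1/2 AB.
Rh cross +/- × +/- → 3/4 Rh+, 1/4 Rh-; so P(type B, Rh-positive) = 1/2 × 3/4 = 3/8 per child.
All 2 independent: (3/8)^2 = 9/64.

9/64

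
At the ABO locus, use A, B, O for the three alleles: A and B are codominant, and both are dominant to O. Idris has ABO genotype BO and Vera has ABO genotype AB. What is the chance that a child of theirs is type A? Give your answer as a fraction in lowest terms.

1/4

ABO cross BO × AB → offspring phenotypes: 1/4 A, 1/2 B, 1/4 AB.
So P(type A) = 1/4.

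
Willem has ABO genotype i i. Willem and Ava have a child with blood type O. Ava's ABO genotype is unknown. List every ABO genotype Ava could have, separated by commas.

I^A i, I^B i, i i

For each candidate genotype of Ava, check whether crossing it with i i can produce every observed child phenotype.
  I^A I^A → possible child types {A} ✗
  I^A I^B → possible child types {A, B} ✗
  I^A i → possible child types {O, A} ✓
  I^B I^B → possible child types {B} ✗
  I^B i → possible child types {O, B} ✓
  i i → possible child types {O} ✓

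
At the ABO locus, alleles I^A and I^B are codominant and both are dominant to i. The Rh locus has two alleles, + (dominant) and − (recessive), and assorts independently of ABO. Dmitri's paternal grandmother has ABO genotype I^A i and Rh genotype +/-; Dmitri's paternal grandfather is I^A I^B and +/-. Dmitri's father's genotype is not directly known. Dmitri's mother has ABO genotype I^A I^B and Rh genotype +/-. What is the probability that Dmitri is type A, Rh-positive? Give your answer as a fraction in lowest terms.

9/32

Dmitri's father's ABO genotype from I^A i × I^A I^B: 1/4 I^A I^A, 1/4 I^A I^B, 1/4 I^A i, 1/4 I^B i.
Crossing each possibility with the mother I^A I^B and summing P(type A): 1/4·1/2 + 1/4·1/4 + 1/4·1/2 + 1/4·1/4 = 3/8.
Similarly for Rh via the father's Rh distribution: P(Rh+) = 3/4.
Independent loci: 3/8 × 3/4 = 9/32.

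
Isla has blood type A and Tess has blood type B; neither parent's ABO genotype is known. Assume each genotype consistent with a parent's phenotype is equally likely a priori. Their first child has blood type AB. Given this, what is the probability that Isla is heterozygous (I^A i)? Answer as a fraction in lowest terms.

1/3

Possible genotypes: Isla ∈ {I^A I^A, I^A i}; Tess ∈ {I^B I^B, I^B i}.
Weight each parental genotype pair by prior × P(type-AB child):
  I^A I^A × I^B I^B: posterior weight 4/9.
  I^A I^A × I^B i: posterior weight 2/9.
  I^A i × I^B I^B: posterior weight 2/9.
  I^A i × I^B i: posterior weight 1/9.
Sum the posterior weight over pairs where Isla is I^A i: 1/3.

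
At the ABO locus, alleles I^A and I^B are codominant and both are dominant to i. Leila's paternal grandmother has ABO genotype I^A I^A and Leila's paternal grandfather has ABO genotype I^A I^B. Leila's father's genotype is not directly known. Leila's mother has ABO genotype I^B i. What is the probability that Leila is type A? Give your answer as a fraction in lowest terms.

Leila's father's ABO genotype from I^A I^A × I^A I^B: 1/2 I^A I^A, 1/2 I^A I^B.
Crossing each possibility with the mother I^B i and summing P(type A): 1/2·1/2 + 1/2·1/4 = 3/8.

3/8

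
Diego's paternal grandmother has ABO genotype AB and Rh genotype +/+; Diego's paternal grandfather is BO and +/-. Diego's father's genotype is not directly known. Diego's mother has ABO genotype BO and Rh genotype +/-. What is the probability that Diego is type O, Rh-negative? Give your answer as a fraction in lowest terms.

Diego's father's ABO genotype from AB × BO: 1/4 AB, 1/4 AO, 1/4 BB, 1/4 BO.
Crossing each possibility with the mother BO and summing P(type O): 1/4·0 + 1/4·1/4 + 1/4·0 + 1/4·1/4 = 1/8.
Similarly for Rh via the father's Rh distribution: P(Rh-) = 1/8.
Independent loci: 1/8 × 1/8 = 1/64.

1/64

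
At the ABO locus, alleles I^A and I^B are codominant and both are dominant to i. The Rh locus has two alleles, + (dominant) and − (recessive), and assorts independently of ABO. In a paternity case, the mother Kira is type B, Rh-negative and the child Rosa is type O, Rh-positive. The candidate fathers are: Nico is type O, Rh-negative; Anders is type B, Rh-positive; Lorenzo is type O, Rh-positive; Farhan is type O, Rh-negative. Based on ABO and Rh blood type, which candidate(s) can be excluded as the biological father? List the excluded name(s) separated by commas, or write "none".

Nico, Farhan

A candidate is excluded only if no genotype consistent with his phenotype could produce a type O, Rh-positive child with a type B, Rh-negative mother.
Nico (type O, Rh-): no genotype consistent with that phenotype can produce a type-O Rh+ child with a type-B mother.
Farhan (type O, Rh-): no genotype consistent with that phenotype can produce a type-O Rh+ child with a type-B mother.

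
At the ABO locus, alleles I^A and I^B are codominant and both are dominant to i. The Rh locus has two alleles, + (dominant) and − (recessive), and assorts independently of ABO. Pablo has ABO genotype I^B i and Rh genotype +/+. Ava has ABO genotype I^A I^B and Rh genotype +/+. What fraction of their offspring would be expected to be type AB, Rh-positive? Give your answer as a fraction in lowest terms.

1/4

ABO cross I^B i × I^A I^B → offspring phenotypes: 1/4 A, 1/2 B, 1/4 AB.
Rh cross +/+ × +/+ → 1 Rh+.
Independent loci: P(type AB, Rh-positive) = 1/4 × 1 = 1/4.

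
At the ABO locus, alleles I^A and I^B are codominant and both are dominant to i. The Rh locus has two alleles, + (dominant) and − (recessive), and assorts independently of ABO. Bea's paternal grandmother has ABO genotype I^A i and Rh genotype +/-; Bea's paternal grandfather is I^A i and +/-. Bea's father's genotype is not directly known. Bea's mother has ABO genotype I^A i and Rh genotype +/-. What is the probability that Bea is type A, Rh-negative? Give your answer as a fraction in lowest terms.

3/16

Bea's father's ABO genotype from I^A i × I^A i: 1/4 I^A I^A, 1/2 I^A i, 1/4 i i.
Crossing each possibility with the mother I^A i and summing P(type A): 1/4·1 + 1/2·3/4 + 1/4·1/2 = 3/4.
Similarly for Rh via the father's Rh distribution: P(Rh-) = 1/4.
Independent loci: 3/4 × 1/4 = 3/16.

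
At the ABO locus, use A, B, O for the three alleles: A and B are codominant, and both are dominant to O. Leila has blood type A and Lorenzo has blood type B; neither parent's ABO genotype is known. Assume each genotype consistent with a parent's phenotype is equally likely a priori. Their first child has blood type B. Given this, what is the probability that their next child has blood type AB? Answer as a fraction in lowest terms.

5/12

Possible genotypes: Leila ∈ {AA, AO}; Lorenzo ∈ {BB, BO}.
Weight each parental genotype pair by prior × P(type-B child):
  AO × BB: posterior weight 2/3; P(next child type AB) = 1/2.
  AO × BO: posterior weight 1/3; P(next child type AB) = 1/4.
Weighted sum = 5/12.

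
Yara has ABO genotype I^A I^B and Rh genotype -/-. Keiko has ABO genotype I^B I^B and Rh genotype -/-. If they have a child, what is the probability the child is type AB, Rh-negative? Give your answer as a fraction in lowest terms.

ABO cross I^A I^B × I^B I^B → offspring phenotypes: 1/2 B, 1/2 AB.
Rh cross -/- × -/- → 1 Rh-.
Independent loci: P(type AB, Rh-negative) = 1/2 × 1 = 1/2.

1/2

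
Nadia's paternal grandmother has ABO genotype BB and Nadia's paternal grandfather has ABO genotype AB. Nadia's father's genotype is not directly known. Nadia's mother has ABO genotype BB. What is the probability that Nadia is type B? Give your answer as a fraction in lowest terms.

3/4

Nadia's father's ABO genotype from BB × AB: 1/2 AB, 1/2 BB.
Crossing each possibility with the mother BB and summing P(type B): 1/2·1/2 + 1/2·1 = 3/4.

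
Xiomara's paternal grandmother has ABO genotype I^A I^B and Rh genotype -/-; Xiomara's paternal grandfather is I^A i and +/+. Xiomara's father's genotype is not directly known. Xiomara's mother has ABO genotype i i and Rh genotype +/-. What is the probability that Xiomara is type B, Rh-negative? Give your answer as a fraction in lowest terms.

Xiomara's father's ABO genotype from I^A I^B × I^A i: 1/4 I^A I^A, 1/4 I^A I^B, 1/4 I^A i, 1/4 I^B i.
Crossing each possibility with the mother i i and summing P(type B): 1/4·0 + 1/4·1/2 + 1/4·0 + 1/4·1/2 = 1/4.
Similarly for Rh via the father's Rh distribution: P(Rh-) = 1/4.
Independent loci: 1/4 × 1/4 = 1/16.

1/16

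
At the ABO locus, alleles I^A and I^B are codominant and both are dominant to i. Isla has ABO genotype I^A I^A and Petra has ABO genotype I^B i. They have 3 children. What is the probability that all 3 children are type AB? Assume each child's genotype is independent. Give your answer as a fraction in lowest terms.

ABO cross I^A I^A × I^B i → 1/2 A, 1/2 AB.
So P(type AB) = 1/2 per child.
All 3 independent: (1/2)^3 = 1/8.

1/8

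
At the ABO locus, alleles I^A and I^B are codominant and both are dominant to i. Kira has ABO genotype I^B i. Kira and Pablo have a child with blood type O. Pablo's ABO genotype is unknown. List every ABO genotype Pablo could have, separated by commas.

I^A i, I^B i, i i

For each candidate genotype of Pablo, check whether crossing it with I^B i can produce every observed child phenotype.
  I^A I^A → possible child types {A, AB} ✗
  I^A I^B → possible child types {A, B, AB} ✗
  I^A i → possible child types {O, A, B, AB} ✓
  I^B I^B → possible child types {B} ✗
  I^B i → possible child types {O, B} ✓
  i i → possible child types {O, B} ✓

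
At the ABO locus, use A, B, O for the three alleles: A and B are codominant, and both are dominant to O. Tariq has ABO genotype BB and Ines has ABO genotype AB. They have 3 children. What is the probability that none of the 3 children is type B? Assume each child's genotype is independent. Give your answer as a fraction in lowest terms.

1/8

ABO cross BB × AB → 1/2 B, 1/2 AB.
So P(type B) = 1/2 per child.
P(not type B) = 1/2 for one child; (1/2)^3 = 1/8.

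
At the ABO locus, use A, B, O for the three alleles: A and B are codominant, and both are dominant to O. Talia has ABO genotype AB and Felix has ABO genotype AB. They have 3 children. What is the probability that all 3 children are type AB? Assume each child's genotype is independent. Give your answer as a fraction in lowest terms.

ABO cross AB × AB → 1/4 A, 1/4 B, 1/2 AB.
So P(type AB) = 1/2 per child.
All 3 independent: (1/2)^3 = 1/8.

1/8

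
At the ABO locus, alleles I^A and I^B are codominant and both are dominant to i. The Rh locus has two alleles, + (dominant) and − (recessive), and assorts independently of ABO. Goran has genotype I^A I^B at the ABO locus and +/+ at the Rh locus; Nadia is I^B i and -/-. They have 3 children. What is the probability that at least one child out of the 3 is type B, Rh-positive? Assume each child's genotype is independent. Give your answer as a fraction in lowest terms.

ABO cross I^A I^B × I^B i → 1/4 A, 1/2 B, 1/4 AB.
Rh cross +/+ × -/- → 1 Rh+; so P(type B, Rh-positive) = 1/2 × 1 = 1/2 per child.
P(none) = (1/2)^3 = 1/8; P(at least one) = 1 − 1/8 = 7/8.

7/8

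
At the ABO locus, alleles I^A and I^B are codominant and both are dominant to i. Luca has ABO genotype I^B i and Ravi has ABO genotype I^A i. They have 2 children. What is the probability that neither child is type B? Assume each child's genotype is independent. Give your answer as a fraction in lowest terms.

ABO cross I^B i × I^A i → 1/4 O, 1/4 A, 1/4 B, 1/4 AB.
So P(type B) = 1/4 per child.
P(not type B) = 3/4 for one child; (3/4)^2 = 9/16.

9/16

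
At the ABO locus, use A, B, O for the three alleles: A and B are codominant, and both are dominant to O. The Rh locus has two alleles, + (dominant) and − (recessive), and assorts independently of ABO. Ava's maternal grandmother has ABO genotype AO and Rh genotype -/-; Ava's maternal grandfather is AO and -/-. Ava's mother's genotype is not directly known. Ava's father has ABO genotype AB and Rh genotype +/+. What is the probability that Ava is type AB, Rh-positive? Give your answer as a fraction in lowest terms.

1/4

Ava's mother's ABO genotype from AO × AO: 1/4 AA, 1/2 AO, 1/4 OO.
Crossing each possibility with the father AB and summing P(type AB): 1/4·1/2 + 1/2·1/4 + 1/4·0 = 1/4.
Similarly for Rh via the mother's Rh distribution: P(Rh+) = 1.
Independent loci: 1/4 × 1 = 1/4.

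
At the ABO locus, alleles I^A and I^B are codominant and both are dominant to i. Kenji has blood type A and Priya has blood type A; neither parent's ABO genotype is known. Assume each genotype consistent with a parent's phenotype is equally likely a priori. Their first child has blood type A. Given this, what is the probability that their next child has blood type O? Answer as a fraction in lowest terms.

1/20

Possible genotypes: Kenji ∈ {I^A I^A, I^A i}; Priya ∈ {I^A I^A, I^A i}.
Weight each parental genotype pair by prior × P(type-A child):
  I^A I^A × I^A I^A: posterior weight 4/15; P(next child type O) = 0.
  I^A I^A × I^A i: posterior weight 4/15; P(next child type O) = 0.
  I^A i × I^A I^A: posterior weight 4/15; P(next child type O) = 0.
  I^A i × I^A i: posterior weight 1/5; P(next child type O) = 1/4.
Weighted sum = 1/20.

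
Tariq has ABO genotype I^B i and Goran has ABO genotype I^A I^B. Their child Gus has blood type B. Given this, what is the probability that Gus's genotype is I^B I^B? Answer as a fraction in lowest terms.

1/2

Cross I^B i × I^A I^B → 1/4 I^A I^B, 1/4 I^A i, 1/4 I^B I^B, 1/4 I^B i.
Type-B genotypes among offspring: I^B I^B (1/4), I^B i (1/4); total 1/2.
P(I^B I^B | type B) = (1/4) / (1/2) = 1/2.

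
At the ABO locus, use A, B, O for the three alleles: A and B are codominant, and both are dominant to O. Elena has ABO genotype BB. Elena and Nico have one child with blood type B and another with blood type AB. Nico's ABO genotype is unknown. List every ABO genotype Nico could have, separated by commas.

AB, AO

For each candidate genotype of Nico, check whether crossing it with BB can produce every observed child phenotype.
  AA → possible child types {AB} ✗
  AB → possible child types {B, AB} ✓
  AO → possible child types {B, AB} ✓
  BB → possible child types {B} ✗
  BO → possible child types {B} ✗
  OO → possible child types {B} ✗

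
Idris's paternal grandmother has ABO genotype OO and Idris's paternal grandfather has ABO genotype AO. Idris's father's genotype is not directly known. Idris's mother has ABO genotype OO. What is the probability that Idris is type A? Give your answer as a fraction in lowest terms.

1/4

Idris's father's ABO genotype from OO × AO: 1/2 AO, 1/2 OO.
Crossing each possibility with the mother OO and summing P(type A): 1/2·1/2 + 1/2·0 = 1/4.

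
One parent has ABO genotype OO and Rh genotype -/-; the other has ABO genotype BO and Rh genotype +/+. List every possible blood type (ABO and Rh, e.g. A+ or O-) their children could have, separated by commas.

O+, B+

Gametes from OO × BO give offspring ABO genotypes BO, OO, i.e. phenotypes O, B.
Rh cross -/- × +/+ → phenotypes Rh+.
Combining independently: O+, B+.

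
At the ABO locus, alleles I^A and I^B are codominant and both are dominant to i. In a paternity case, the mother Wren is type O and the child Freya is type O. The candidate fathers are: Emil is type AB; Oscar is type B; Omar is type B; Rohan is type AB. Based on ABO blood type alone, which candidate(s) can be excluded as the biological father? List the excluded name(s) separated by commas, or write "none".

A candidate is excluded only if no genotype consistent with his phenotype could produce a type O child with a type O mother.
Emil (type AB): no genotype consistent with that phenotype can produce a type-O child with a type-O mother.
Rohan (type AB): no genotype consistent with that phenotype can produce a type-O child with a type-O mother.

Emil, Rohan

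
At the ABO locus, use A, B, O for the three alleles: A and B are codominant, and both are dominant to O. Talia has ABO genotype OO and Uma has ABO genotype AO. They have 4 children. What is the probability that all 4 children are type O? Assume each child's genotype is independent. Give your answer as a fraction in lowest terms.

1/16

ABO cross OO × AO → 1/2 O, 1/2 A.
So P(type O) = 1/2 per child.
All 4 independent: (1/2)^4 = 1/16.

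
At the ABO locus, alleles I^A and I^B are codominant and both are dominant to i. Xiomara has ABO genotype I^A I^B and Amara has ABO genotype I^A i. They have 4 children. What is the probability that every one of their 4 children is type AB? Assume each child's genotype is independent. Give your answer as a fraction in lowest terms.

ABO cross I^A I^B × I^A i → 1/2 A, 1/4 B, 1/4 AB.
So P(type AB) = 1/4 per child.
All 4 independent: (1/4)^4 = 1/256.

1/256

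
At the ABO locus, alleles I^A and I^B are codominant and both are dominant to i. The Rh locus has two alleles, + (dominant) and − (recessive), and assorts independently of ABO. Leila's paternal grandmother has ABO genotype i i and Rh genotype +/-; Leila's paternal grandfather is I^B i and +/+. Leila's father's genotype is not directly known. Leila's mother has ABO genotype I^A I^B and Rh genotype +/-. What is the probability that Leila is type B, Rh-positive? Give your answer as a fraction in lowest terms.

7/16

Leila's father's ABO genotype from i i × I^B i: 1/2 I^B i, 1/2 i i.
Crossing each possibility with the mother I^A I^B and summing P(type B): 1/2·1/2 + 1/2·1/2 = 1/2.
Similarly for Rh via the father's Rh distribution: P(Rh+) = 7/8.
Independent loci: 1/2 × 7/8 = 7/16.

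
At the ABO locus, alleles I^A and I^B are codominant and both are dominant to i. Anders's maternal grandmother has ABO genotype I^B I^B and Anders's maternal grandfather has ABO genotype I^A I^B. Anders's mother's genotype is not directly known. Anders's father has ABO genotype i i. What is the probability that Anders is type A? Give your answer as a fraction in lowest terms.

Anders's mother's ABO genotype from I^B I^B × I^A I^B: 1/2 I^A I^B, 1/2 I^B I^B.
Crossing each possibility with the father i i and summing P(type A): 1/2·1/2 + 1/2·0 = 1/4.

1/4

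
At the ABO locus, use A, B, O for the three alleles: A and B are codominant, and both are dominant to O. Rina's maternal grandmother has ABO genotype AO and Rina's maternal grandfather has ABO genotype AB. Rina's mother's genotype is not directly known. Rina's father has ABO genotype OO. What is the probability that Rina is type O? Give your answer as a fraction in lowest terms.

1/4

Rina's mother's ABO genotype from AO × AB: 1/4 AA, 1/4 AB, 1/4 AO, 1/4 BO.
Crossing each possibility with the father OO and summing P(type O): 1/4·0 + 1/4·0 + 1/4·1/2 + 1/4·1/2 = 1/4.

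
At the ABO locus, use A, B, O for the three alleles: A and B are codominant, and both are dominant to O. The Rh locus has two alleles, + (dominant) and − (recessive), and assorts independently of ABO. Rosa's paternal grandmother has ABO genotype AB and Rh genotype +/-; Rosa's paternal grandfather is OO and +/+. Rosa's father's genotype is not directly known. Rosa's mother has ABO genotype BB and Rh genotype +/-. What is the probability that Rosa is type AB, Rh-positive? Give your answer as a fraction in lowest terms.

7/32

Rosa's father's ABO genotype from AB × OO: 1/2 AO, 1/2 BO.
Crossing each possibility with the mother BB and summing P(type AB): 1/2·1/2 + 1/2·0 = 1/4.
Similarly for Rh via the father's Rh distribution: P(Rh+) = 7/8.
Independent loci: 1/4 × 7/8 = 7/32.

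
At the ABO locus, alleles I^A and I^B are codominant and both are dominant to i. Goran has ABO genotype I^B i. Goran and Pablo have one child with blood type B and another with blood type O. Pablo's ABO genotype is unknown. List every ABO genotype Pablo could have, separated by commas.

For each candidate genotype of Pablo, check whether crossing it with I^B i can produce every observed child phenotype.
  I^A I^A → possible child types {A, AB} ✗
  I^A I^B → possible child types {A, B, AB} ✗
  I^A i → possible child types {O, A, B, AB} ✓
  I^B I^B → possible child types {B} ✗
  I^B i → possible child types {O, B} ✓
  i i → possible child types {O, B} ✓

I^A i, I^B i, i i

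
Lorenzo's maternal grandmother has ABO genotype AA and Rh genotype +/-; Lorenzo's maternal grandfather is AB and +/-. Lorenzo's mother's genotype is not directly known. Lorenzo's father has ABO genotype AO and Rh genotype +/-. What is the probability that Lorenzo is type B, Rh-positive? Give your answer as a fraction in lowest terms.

3/32

Lorenzo's mother's ABO genotype from AA × AB: 1/2 AA, 1/2 AB.
Crossing each possibility with the father AO and summing P(type B): 1/2·0 + 1/2·1/4 = 1/8.
Similarly for Rh via the mother's Rh distribution: P(Rh+) = 3/4.
Independent loci: 1/8 × 3/4 = 3/32.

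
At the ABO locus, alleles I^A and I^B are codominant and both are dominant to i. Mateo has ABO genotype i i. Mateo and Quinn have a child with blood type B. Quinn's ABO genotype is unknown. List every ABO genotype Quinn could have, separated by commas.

I^A I^B, I^B I^B, I^B i

For each candidate genotype of Quinn, check whether crossing it with i i can produce every observed child phenotype.
  I^A I^A → possible child types {A} ✗
  I^A I^B → possible child types {A, B} ✓
  I^A i → possible child types {O, A} ✗
  I^B I^B → possible child types {B} ✓
  I^B i → possible child types {O, B} ✓
  i i → possible child types {O} ✗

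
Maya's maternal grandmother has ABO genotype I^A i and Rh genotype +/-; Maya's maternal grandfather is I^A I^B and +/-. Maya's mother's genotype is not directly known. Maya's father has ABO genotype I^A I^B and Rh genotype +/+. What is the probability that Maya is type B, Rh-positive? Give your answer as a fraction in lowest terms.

1/4

Maya's mother's ABO genotype from I^A i × I^A I^B: 1/4 I^A I^A, 1/4 I^A I^B, 1/4 I^A i, 1/4 I^B i.
Crossing each possibility with the father I^A I^B and summing P(type B): 1/4·0 + 1/4·1/4 + 1/4·1/4 + 1/4·1/2 = 1/4.
Similarly for Rh via the mother's Rh distribution: P(Rh+) = 1.
Independent loci: 1/4 × 1 = 1/4.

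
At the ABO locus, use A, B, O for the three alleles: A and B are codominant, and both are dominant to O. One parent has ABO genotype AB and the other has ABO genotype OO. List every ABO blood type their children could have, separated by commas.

A, B

Gametes from AB × OO give offspring ABO genotypes AO, BO, i.e. phenotypes A, B.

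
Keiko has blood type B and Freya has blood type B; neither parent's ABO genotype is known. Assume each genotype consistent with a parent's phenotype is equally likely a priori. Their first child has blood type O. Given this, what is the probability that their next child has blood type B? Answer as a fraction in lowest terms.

3/4

Possible genotypes: Keiko ∈ {BB, BO}; Freya ∈ {BB, BO}.
Weight each parental genotype pair by prior × P(type-O child):
  BO × BO: posterior weight 1; P(next child type B) = 3/4.
Weighted sum = 3/4.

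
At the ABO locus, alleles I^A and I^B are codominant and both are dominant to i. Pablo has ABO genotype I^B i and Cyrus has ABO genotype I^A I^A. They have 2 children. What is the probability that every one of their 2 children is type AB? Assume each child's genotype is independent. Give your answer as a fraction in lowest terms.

ABO cross I^B i × I^A I^A → 1/2 A, 1/2 AB.
So P(type AB) = 1/2 per child.
All 2 independent: (1/2)^2 = 1/4.

1/4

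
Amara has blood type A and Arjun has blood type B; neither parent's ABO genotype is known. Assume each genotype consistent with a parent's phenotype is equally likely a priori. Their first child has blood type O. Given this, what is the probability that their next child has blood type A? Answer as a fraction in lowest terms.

Possible genotypes: Amara ∈ {I^A I^A, I^A i}; Arjun ∈ {I^B I^B, I^B i}.
Weight each parental genotype pair by prior × P(type-O child):
  I^A i × I^B i: posterior weight 1; P(next child type A) = 1/4.
Weighted sum = 1/4.

1/4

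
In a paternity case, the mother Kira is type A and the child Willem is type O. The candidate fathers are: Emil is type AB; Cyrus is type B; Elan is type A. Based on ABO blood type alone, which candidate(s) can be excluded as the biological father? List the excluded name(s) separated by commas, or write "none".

A candidate is excluded only if no genotype consistent with his phenotype could produce a type O child with a type A mother.
Emil (type AB): no genotype consistent with that phenotype can produce a type-O child with a type-A mother.

Emil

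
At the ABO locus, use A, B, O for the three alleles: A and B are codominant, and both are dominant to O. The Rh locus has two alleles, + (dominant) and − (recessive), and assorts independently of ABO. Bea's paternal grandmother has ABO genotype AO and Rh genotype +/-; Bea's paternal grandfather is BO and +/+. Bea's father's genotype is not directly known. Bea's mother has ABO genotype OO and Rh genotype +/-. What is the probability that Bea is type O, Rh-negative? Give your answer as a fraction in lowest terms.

1/16

Bea's father's ABO genotype from AO × BO: 1/4 AB, 1/4 AO, 1/4 BO, 1/4 OO.
Crossing each possibility with the mother OO and summing P(type O): 1/4·0 + 1/4·1/2 + 1/4·1/2 + 1/4·1 = 1/2.
Similarly for Rh via the father's Rh distribution: P(Rh-) = 1/8.
Independent loci: 1/2 × 1/8 = 1/16.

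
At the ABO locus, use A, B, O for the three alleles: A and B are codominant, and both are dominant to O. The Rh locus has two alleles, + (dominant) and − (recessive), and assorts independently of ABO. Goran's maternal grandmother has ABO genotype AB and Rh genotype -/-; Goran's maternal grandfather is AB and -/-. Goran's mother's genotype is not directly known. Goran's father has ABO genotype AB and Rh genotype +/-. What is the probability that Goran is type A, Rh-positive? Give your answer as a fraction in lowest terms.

Goran's mother's ABO genotype from AB × AB: 1/4 AA, 1/2 AB, 1/4 BB.
Crossing each possibility with the father AB and summing P(type A): 1/4·1/2 + 1/2·1/4 + 1/4·0 = 1/4.
Similarly for Rh via the mother's Rh distribution: P(Rh+) = 1/2.
Independent loci: 1/4 × 1/2 = 1/8.

1/8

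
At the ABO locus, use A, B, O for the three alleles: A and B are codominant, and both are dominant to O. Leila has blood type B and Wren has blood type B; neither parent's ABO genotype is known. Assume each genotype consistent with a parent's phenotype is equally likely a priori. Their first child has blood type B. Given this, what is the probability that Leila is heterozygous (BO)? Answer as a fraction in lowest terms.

7/15

Possible genotypes: Leila ∈ {BB, BO}; Wren ∈ {BB, BO}.
Weight each parental genotype pair by prior × P(type-B child):
  BB × BB: posterior weight 4/15.
  BB × BO: posterior weight 4/15.
  BO × BB: posterior weight 4/15.
  BO × BO: posterior weight 1/5.
Sum the posterior weight over pairs where Leila is BO: 7/15.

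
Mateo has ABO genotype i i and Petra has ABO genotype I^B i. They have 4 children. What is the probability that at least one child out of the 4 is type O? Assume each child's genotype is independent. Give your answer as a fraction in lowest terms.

15/16

ABO cross i i × I^B i → 1/2 O, 1/2 B.
So P(type O) = 1/2 per child.
P(none) = (1/2)^4 = 1/16; P(at least one) = 1 − 1/16 = 15/16.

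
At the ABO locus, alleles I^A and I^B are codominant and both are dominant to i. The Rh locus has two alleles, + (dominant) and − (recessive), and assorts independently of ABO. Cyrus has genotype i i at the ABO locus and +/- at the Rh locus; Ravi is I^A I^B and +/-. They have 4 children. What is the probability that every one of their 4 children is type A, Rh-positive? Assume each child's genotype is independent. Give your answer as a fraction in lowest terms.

81/4096

ABO cross i i × I^A I^B → 1/2 A, 1/2 B.
Rh cross +/- × +/- → 3/4 Rh+, 1/4 Rh-; so P(type A, Rh-positive) = 1/2 × 3/4 = 3/8 per child.
All 4 independent: (3/8)^4 = 81/4096.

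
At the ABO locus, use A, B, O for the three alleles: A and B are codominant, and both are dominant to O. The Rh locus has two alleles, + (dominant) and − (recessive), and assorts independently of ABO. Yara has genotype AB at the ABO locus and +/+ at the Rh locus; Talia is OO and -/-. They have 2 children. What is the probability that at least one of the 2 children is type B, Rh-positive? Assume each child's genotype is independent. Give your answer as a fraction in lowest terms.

ABO cross AB × OO → 1/2 A, 1/2 B.
Rh cross +/+ × -/- → 1 Rh+; so P(type B, Rh-positive) = 1/2 × 1 = 1/2 per child.
P(none) = (1/2)^2 = 1/4; P(at least one) = 1 − 1/4 = 3/4.

3/4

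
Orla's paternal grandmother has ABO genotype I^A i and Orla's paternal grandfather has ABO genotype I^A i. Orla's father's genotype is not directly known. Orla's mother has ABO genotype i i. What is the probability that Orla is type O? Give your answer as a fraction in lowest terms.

1/2

Orla's father's ABO genotype from I^A i × I^A i: 1/4 I^A I^A, 1/2 I^A i, 1/4 i i.
Crossing each possibility with the mother i i and summing P(type O): 1/4·0 + 1/2·1/2 + 1/4·1 = 1/2.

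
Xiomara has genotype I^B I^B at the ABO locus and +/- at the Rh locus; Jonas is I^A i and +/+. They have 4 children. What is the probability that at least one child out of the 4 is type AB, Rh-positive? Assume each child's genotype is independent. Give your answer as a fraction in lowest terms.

ABO cross I^B I^B × I^A i → 1/2 B, 1/2 AB.
Rh cross +/- × +/+ → 1 Rh+; so P(type AB, Rh-positive) = 1/2 × 1 = 1/2 per child.
P(none) = (1/2)^4 = 1/16; P(at least one) = 1 − 1/16 = 15/16.

15/16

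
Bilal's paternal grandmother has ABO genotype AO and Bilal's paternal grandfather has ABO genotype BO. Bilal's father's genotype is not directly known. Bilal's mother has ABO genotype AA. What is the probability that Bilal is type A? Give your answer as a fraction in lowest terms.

Bilal's father's ABO genotype from AO × BO: 1/4 AB, 1/4 AO, 1/4 BO, 1/4 OO.
Crossing each possibility with the mother AA and summing P(type A): 1/4·1/2 + 1/4·1 + 1/4·1/2 + 1/4·1 = 3/4.

3/4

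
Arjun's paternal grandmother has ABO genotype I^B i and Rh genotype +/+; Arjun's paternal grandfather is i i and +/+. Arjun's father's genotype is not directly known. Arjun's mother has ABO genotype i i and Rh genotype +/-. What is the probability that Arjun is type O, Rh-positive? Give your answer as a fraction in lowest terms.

Arjun's father's ABO genotype from I^B i × i i: 1/2 I^B i, 1/2 i i.
Crossing each possibility with the mother i i and summing P(type O): 1/2·1/2 + 1/2·1 = 3/4.
Similarly for Rh via the father's Rh distribution: P(Rh+) = 1.
Independent loci: 3/4 × 1 = 3/4.

3/4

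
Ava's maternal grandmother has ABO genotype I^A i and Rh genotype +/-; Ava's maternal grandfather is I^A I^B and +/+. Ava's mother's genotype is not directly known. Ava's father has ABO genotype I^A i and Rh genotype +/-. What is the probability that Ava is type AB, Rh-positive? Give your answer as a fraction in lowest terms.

7/64

Ava's mother's ABO genotype from I^A i × I^A I^B: 1/4 I^A I^A, 1/4 I^A I^B, 1/4 I^A i, 1/4 I^B i.
Crossing each possibility with the father I^A i and summing P(type AB): 1/4·0 + 1/4·1/4 + 1/4·0 + 1/4·1/4 = 1/8.
Similarly for Rh via the mother's Rh distribution: P(Rh+) = 7/8.
Independent loci: 1/8 × 7/8 = 7/64.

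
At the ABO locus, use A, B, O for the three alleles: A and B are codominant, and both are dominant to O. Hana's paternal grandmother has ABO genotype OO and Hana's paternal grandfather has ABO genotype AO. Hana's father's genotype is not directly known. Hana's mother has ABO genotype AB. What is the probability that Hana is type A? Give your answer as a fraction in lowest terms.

1/2

Hana's father's ABO genotype from OO × AO: 1/2 AO, 1/2 OO.
Crossing each possibility with the mother AB and summing P(type A): 1/2·1/2 + 1/2·1/2 = 1/2.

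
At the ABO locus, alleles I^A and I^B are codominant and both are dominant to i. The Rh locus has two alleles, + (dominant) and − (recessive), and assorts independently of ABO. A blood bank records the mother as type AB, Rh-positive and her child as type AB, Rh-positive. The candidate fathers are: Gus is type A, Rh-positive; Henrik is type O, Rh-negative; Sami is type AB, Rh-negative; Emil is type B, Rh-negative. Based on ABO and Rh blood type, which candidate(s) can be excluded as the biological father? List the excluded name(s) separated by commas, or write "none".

Henrik

A candidate is excluded only if no genotype consistent with his phenotype could produce a type AB, Rh-positive child with a type AB, Rh-positive mother.
Henrik (type O, Rh-): no genotype consistent with that phenotype can produce a type-AB Rh+ child with a type-AB mother.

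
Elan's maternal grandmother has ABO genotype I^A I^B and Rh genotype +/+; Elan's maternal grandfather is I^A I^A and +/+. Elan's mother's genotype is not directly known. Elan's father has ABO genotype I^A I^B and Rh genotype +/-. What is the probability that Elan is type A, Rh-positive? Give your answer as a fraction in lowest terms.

Elan's mother's ABO genotype from I^A I^B × I^A I^A: 1/2 I^A I^A, 1/2 I^A I^B.
Crossing each possibility with the father I^A I^B and summing P(type A): 1/2·1/2 + 1/2·1/4 = 3/8.
Similarly for Rh via the mother's Rh distribution: P(Rh+) = 1.
Independent loci: 3/8 × 1 = 3/8.

3/8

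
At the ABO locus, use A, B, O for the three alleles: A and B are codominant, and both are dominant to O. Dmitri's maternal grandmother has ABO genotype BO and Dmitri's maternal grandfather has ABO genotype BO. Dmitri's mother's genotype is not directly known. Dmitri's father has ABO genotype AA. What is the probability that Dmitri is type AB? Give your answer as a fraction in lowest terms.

1/2

Dmitri's mother's ABO genotype from BO × BO: 1/4 BB, 1/2 BO, 1/4 OO.
Crossing each possibility with the father AA and summing P(type AB): 1/4·1 + 1/2·1/2 + 1/4·0 = 1/2.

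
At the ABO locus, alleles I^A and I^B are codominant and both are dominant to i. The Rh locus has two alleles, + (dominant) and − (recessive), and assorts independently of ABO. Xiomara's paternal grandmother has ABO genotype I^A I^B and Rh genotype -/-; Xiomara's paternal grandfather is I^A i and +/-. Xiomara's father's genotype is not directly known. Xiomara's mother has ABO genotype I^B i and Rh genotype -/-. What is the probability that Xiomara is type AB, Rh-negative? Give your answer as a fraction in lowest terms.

3/16

Xiomara's father's ABO genotype from I^A I^B × I^A i: 1/4 I^A I^A, 1/4 I^A I^B, 1/4 I^A i, 1/4 I^B i.
Crossing each possibility with the mother I^B i and summing P(type AB): 1/4·1/2 + 1/4·1/4 + 1/4·1/4 + 1/4·0 = 1/4.
Similarly for Rh via the father's Rh distribution: P(Rh-) = 3/4.
Independent loci: 1/4 × 3/4 = 3/16.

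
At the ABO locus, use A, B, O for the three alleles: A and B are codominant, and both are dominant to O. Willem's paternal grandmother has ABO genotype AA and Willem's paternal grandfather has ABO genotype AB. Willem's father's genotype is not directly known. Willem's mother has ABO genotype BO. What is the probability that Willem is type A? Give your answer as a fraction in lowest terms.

Willem's father's ABO genotype from AA × AB: 1/2 AA, 1/2 AB.
Crossing each possibility with the mother BO and summing P(type A): 1/2·1/2 + 1/2·1/4 = 3/8.

3/8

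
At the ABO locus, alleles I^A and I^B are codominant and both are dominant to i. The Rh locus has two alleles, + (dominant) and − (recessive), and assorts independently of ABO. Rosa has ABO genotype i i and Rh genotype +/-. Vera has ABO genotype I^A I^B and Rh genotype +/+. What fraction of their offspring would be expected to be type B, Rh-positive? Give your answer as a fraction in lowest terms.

ABO cross i i × I^A I^B → offspring phenotypes: 1/2 A, 1/2 B.
Rh cross +/- × +/+ → 1 Rh+.
Independent loci: P(type B, Rh-positive) = 1/2 × 1 = 1/2.

1/2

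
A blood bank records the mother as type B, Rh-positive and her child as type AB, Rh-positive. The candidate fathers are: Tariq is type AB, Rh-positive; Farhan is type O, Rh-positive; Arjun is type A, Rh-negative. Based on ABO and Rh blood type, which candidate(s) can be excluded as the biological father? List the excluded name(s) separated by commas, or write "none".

Farhan

A candidate is excluded only if no genotype consistent with his phenotype could produce a type AB, Rh-positive child with a type B, Rh-positive mother.
Farhan (type O, Rh+): no genotype consistent with that phenotype can produce a type-AB Rh+ child with a type-B mother.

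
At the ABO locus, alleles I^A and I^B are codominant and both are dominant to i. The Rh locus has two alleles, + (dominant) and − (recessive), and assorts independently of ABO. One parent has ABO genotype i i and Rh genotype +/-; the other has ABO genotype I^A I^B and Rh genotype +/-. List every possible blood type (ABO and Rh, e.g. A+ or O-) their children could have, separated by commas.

Gametes from i i × I^A I^B give offspring ABO genotypes I^A i, I^B i, i.e. phenotypes A, B.
Rh cross +/- × +/- → phenotypes Rh+, Rh-.
Combining independently: A+, A-, B+, B-.

A+, A-, B+, B-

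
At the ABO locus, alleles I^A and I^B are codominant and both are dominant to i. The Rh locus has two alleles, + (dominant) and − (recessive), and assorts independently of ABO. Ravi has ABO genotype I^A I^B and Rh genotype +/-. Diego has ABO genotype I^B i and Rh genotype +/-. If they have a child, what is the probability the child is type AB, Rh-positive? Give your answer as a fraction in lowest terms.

3/16

ABO cross I^A I^B × I^B i → offspring phenotypes: 1/4 A, 1/2 B, 1/4 AB.
Rh cross +/- × +/- → 3/4 Rh+, 1/4 Rh-.
Independent loci: P(type AB, Rh-positive) = 1/4 × 3/4 = 3/16.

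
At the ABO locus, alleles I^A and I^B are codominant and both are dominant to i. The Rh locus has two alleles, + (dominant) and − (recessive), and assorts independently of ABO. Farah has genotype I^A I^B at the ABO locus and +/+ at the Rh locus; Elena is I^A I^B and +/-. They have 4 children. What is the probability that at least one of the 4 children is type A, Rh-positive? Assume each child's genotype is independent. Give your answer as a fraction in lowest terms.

ABO cross I^A I^B × I^A I^B → 1/4 A, 1/4 B, 1/2 AB.
Rh cross +/+ × +/- → 1 Rh+; so P(type A, Rh-positive) = 1/4 × 1 = 1/4 per child.
P(none) = (3/4)^4 = 81/256; P(at least one) = 1 − 81/256 = 175/256.

175/256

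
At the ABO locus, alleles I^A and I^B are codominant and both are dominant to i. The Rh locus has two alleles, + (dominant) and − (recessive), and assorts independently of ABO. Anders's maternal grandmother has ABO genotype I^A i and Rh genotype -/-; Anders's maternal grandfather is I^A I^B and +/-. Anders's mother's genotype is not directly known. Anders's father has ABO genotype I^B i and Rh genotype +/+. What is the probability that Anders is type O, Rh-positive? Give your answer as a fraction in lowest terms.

1/8

Anders's mother's ABO genotype from I^A i × I^A I^B: 1/4 I^A I^A, 1/4 I^A I^B, 1/4 I^A i, 1/4 I^B i.
Crossing each possibility with the father I^B i and summing P(type O): 1/4·0 + 1/4·0 + 1/4·1/4 + 1/4·1/4 = 1/8.
Similarly for Rh via the mother's Rh distribution: P(Rh+) = 1.
Independent loci: 1/8 × 1 = 1/8.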